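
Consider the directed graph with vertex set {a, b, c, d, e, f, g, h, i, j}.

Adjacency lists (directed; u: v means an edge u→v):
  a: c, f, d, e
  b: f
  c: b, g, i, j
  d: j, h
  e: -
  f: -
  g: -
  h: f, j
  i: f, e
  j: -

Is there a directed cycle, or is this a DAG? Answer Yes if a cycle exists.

DFS with white/gray/black marking, starting from d:
d gray
  j gray
  j black
  h gray
    f gray
    f black
    h→j: j black — skip
  h black
d black
a gray
  c gray
    b gray
      b→f: f black — skip
    b black
    g gray
    g black
    i gray
      i→f: f black — skip
      e gray
      e black
    i black
    c→j: j black — skip
  c black
  a→f: f black — skip
  a→d: d black — skip
  a→e: e black — skip
a black
Every edge goes to a white or black vertex — no back edge, so the graph is acyclic.

No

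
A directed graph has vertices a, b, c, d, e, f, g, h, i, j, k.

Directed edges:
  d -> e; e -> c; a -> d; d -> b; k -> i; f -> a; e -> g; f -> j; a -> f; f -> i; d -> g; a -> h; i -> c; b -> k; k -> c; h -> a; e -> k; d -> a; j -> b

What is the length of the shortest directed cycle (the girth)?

2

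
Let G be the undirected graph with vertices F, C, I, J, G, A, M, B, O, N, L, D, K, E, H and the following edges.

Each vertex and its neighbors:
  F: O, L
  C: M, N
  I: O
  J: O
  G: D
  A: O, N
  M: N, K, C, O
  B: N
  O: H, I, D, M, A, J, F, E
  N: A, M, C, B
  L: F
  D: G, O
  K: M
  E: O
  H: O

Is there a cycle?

Yes

DFS, tracking each vertex's parent; an edge to a visited non-parent vertex closes a cycle.
Start from G:
visit G (parent –)
  visit D (parent G)
    D–G: parent, skip
    visit O (parent D)
      visit H (parent O)
        H–O: parent, skip
      visit I (parent O)
        I–O: parent, skip
      O–D: parent, skip
      visit M (parent O)
        visit N (parent M)
          visit A (parent N)
            A–O: O visited and ≠ parent → cycle
Cycle: O – M – N – A – O.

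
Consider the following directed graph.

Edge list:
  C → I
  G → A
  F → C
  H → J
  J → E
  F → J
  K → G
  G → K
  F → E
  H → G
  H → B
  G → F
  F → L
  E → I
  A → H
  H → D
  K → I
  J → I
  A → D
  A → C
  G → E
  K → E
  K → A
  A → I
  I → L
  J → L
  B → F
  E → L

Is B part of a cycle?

B lies on a cycle iff there is a path from B back to itself.
Exploring from B, it never reaches itself; equivalently, its strongly connected component is a singleton.

No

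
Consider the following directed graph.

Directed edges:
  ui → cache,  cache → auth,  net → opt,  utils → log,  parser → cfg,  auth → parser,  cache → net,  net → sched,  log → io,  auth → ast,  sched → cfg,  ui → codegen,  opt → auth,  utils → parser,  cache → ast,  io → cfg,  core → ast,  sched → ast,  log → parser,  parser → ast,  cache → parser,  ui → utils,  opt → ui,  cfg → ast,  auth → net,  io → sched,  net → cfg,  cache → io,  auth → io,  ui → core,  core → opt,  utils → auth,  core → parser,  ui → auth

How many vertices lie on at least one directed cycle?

A vertex is on a directed cycle iff it belongs to a strongly connected component of size ≥ 2 (or has a self-loop).
The vertices on cycles are {ui, net, opt, auth, core, cache, utils} — 7 in total.

7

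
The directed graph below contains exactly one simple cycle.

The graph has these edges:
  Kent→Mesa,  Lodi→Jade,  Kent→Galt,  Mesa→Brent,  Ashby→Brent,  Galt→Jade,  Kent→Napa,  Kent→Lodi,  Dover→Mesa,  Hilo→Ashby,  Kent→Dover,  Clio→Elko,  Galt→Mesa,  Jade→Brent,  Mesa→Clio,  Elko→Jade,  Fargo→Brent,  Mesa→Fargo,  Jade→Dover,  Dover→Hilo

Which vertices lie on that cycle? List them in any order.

Clio, Elko, Jade, Mesa, Dover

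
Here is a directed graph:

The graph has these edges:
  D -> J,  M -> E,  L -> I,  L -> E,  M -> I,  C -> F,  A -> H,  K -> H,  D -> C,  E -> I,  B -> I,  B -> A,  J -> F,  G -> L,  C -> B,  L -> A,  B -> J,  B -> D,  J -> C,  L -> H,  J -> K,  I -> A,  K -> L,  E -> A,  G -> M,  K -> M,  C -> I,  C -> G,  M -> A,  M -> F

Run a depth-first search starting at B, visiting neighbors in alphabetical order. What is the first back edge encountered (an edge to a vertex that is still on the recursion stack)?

C→B

DFS from B (visiting neighbors in alphabetical order); mark gray on enter, black on exit:
B gray
  A gray
    H gray
    H black
  A black
  D gray
    C gray
      C→B: B is gray → back edge
First back edge: C → B.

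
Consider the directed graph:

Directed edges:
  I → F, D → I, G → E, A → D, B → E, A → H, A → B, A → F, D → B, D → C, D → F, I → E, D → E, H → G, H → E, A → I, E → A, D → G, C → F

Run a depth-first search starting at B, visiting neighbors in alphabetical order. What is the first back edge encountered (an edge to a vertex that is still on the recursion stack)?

A→B

DFS from B (visiting neighbors in alphabetical order); mark gray on enter, black on exit:
B gray
  E gray
    A gray
      A→B: B is gray → back edge
First back edge: A → B.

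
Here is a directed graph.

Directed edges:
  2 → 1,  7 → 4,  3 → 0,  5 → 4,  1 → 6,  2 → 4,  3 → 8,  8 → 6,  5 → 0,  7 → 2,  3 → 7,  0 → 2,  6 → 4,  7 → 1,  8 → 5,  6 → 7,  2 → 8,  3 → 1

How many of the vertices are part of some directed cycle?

7

A vertex is on a directed cycle iff it belongs to a strongly connected component of size ≥ 2 (or has a self-loop).
The vertices on cycles are {0, 1, 2, 5, 6, 7, 8} — 7 in total.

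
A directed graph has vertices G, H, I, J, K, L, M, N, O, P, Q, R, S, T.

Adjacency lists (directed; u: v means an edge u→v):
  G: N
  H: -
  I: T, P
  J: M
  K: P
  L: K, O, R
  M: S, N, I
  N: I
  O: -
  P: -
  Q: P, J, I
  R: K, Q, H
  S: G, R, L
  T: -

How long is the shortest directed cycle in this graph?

For each vertex v, BFS finds the shortest path from v back to v.
The shortest such closed walk is M → S → R → Q → J → M, length 5.

5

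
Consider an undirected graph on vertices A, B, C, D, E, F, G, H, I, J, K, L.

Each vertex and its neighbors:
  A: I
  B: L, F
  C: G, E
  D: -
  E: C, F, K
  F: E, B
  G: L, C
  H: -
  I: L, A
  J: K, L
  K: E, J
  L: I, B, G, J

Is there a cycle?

Yes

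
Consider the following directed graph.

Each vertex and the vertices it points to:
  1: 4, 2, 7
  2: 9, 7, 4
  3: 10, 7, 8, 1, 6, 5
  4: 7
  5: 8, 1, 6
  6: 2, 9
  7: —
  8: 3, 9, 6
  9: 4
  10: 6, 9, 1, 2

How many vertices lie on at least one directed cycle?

A vertex is on a directed cycle iff it belongs to a strongly connected component of size ≥ 2 (or has a self-loop).
The vertices on cycles are {3, 5, 8} — 3 in total.

3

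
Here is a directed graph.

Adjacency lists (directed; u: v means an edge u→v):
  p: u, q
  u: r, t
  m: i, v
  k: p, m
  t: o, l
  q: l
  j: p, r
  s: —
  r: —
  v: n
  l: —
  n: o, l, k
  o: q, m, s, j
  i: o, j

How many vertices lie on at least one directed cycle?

10

A vertex is on a directed cycle iff it belongs to a strongly connected component of size ≥ 2 (or has a self-loop).
The vertices on cycles are {i, j, k, m, n, o, p, t, u, v} — 10 in total.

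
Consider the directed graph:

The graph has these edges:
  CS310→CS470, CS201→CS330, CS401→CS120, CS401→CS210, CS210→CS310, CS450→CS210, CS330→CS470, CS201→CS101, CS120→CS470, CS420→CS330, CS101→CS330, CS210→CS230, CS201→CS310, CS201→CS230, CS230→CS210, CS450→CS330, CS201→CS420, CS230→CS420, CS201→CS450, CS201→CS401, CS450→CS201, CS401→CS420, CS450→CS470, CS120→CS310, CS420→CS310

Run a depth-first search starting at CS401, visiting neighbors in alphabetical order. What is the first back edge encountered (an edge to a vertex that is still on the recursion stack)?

CS230->CS210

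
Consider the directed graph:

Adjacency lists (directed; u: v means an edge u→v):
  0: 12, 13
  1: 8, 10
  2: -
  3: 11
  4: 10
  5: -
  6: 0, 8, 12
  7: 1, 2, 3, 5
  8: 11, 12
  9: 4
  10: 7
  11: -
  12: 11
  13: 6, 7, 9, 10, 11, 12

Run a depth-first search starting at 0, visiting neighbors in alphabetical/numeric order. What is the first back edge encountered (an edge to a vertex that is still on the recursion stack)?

6→0

DFS from 0 (visiting neighbors in alphabetical/numeric order); mark gray on enter, black on exit:
0 gray
  12 gray
    11 gray
    11 black
  12 black
  13 gray
    6 gray
      6→0: 0 is gray → back edge
First back edge: 6 → 0.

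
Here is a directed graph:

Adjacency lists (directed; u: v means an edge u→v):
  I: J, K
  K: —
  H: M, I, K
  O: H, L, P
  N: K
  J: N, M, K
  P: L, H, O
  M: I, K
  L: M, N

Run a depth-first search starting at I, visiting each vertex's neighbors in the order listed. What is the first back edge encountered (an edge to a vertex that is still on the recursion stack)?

DFS from I (visiting each vertex's neighbors in the order listed); mark gray on enter, black on exit:
I gray
  J gray
    N gray
      K gray
      K black
    N black
    M gray
      M→I: I is gray → back edge
First back edge: M → I.

M→I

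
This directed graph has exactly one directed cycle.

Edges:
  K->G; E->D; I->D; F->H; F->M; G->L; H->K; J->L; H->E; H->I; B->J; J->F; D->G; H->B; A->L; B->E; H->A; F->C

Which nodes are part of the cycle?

DFS with gray/black marking from F:
F gray
  M gray
  M black
  H gray
    I gray
      D gray
        G gray
          L gray
          L black
        G black
      D black
    I black
    E gray
      E→D: D black — skip
    E black
    B gray
      J gray
        J→L: L black — skip
        J→F: F is gray → back edge
Back edge closes the cycle F → H → B → J → F; its vertices are {B, F, H, J}.

B, F, H, J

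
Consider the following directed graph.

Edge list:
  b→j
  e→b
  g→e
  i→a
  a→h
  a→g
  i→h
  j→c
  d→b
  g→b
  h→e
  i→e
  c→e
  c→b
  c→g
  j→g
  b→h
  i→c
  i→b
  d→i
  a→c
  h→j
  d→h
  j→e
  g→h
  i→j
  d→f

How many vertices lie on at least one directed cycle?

6

A vertex is on a directed cycle iff it belongs to a strongly connected component of size ≥ 2 (or has a self-loop).
The vertices on cycles are {b, c, e, g, h, j} — 6 in total.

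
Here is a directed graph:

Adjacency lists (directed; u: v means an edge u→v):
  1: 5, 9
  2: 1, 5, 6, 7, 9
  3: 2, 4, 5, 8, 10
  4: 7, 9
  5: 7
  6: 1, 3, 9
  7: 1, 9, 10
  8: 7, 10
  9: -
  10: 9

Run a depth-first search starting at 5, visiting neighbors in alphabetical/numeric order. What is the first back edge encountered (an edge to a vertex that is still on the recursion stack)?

1→5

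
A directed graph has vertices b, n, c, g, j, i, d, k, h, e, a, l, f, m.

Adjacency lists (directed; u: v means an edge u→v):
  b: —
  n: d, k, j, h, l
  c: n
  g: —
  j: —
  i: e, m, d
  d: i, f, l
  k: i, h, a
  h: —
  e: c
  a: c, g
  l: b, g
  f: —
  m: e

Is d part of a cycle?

d is on a cycle iff d can reach itself via ≥1 edge.
d → i → d — yes.

Yes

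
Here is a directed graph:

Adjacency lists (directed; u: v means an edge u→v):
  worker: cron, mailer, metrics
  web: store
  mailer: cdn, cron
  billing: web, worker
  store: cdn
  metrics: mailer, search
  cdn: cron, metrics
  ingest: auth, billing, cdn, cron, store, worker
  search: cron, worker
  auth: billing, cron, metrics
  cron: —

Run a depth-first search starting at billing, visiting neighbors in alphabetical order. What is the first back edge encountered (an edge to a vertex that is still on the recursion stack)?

DFS from billing (visiting neighbors in alphabetical order); mark gray on enter, black on exit:
billing gray
  web gray
    store gray
      cdn gray
        cron gray
        cron black
        metrics gray
          mailer gray
            mailer→cdn: cdn is gray → back edge
First back edge: mailer → cdn.

mailer->cdn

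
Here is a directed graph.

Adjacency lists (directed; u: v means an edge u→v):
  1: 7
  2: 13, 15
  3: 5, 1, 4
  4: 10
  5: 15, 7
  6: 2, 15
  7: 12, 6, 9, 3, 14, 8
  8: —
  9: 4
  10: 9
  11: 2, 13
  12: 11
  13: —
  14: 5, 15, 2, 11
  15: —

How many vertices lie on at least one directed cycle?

A vertex is on a directed cycle iff it belongs to a strongly connected component of size ≥ 2 (or has a self-loop).
The vertices on cycles are {1, 3, 4, 5, 7, 9, 10, 14} — 8 in total.

8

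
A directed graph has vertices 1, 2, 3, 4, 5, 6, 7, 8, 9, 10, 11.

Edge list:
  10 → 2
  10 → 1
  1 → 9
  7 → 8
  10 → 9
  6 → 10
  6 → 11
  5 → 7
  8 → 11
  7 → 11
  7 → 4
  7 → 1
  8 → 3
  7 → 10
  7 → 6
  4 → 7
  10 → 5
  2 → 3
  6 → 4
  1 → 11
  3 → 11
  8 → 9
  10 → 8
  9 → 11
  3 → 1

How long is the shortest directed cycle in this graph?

For each vertex v, BFS finds the shortest path from v back to v.
The shortest such closed walk is 7 → 4 → 7, length 2.

2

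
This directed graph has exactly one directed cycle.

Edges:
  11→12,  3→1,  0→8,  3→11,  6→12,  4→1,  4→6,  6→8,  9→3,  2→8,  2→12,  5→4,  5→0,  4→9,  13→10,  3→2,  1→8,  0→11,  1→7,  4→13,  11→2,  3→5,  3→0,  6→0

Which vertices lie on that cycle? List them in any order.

DFS with gray/black marking from 3:
3 gray
  1 gray
    7 gray
    7 black
    8 gray
    8 black
  1 black
  11 gray
    12 gray
    12 black
    2 gray
      2→8: 8 black — skip
      2→12: 12 black — skip
    2 black
  11 black
  5 gray
    0 gray
      0→11: 11 black — skip
      0→8: 8 black — skip
    0 black
    4 gray
      6 gray
        6→12: 12 black — skip
        6→0: 0 black — skip
        6→8: 8 black — skip
      6 black
      4→1: 1 black — skip
      9 gray
        9→3: 3 is gray → back edge
Back edge closes the cycle 3 → 5 → 4 → 9 → 3; its vertices are {3, 4, 5, 9}.

3, 4, 5, 9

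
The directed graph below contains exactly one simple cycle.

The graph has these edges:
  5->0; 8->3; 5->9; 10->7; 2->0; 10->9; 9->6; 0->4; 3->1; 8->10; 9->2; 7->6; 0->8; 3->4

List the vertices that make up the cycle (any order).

0, 2, 8, 9, 10

DFS with gray/black marking from 0:
0 gray
  8 gray
    3 gray
      1 gray
      1 black
      4 gray
      4 black
    3 black
    10 gray
      7 gray
        6 gray
        6 black
      7 black
      9 gray
        9→6: 6 black — skip
        2 gray
          2→0: 0 is gray → back edge
Back edge closes the cycle 0 → 8 → 10 → 9 → 2 → 0; its vertices are {0, 2, 8, 9, 10}.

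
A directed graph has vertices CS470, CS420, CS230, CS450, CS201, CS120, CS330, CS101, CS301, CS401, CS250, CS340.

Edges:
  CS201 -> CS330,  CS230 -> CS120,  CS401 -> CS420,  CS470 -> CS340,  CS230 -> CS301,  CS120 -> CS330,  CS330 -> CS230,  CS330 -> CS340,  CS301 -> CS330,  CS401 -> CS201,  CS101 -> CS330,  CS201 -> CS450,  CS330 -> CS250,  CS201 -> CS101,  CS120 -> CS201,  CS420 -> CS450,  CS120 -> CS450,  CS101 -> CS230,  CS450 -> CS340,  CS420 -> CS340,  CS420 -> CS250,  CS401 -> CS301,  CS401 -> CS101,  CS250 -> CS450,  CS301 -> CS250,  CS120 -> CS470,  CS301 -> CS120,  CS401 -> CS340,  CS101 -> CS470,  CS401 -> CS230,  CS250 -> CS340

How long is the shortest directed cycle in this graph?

For each vertex v, BFS finds the shortest path from v back to v.
The shortest such closed walk is CS230 → CS301 → CS330 → CS230, length 3.

3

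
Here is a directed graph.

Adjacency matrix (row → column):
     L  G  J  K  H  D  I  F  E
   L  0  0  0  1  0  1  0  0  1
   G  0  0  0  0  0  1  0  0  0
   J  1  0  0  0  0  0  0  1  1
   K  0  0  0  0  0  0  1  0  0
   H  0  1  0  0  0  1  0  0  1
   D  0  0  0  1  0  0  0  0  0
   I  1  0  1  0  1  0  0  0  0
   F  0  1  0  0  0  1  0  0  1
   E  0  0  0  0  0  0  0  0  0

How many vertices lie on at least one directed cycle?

A vertex is on a directed cycle iff it belongs to a strongly connected component of size ≥ 2 (or has a self-loop).
The vertices on cycles are {D, F, G, H, I, J, K, L} — 8 in total.

8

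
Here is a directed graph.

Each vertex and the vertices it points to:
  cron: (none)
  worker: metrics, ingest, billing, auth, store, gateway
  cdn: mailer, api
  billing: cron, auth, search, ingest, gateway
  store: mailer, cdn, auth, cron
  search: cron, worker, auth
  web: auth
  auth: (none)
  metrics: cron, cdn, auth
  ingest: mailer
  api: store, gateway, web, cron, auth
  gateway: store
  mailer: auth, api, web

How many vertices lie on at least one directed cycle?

A vertex is on a directed cycle iff it belongs to a strongly connected component of size ≥ 2 (or has a self-loop).
The vertices on cycles are {api, cdn, store, mailer, search, worker, billing, gateway} — 8 in total.

8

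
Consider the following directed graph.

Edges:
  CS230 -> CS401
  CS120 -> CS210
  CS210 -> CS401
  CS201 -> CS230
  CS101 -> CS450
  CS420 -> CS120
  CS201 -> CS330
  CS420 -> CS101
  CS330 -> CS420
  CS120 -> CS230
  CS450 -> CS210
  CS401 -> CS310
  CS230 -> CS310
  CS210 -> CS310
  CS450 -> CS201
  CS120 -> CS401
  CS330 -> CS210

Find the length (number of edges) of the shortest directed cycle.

5

For each vertex v, BFS finds the shortest path from v back to v.
The shortest such closed walk is CS420 → CS101 → CS450 → CS201 → CS330 → CS420, length 5.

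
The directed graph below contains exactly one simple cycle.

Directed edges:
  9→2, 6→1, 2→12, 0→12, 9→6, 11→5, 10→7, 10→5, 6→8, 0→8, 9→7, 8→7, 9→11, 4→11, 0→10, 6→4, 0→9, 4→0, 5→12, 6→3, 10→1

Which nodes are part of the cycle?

0, 4, 6, 9

DFS with gray/black marking from 9:
9 gray
  7 gray
  7 black
  6 gray
    8 gray
      8→7: 7 black — skip
    8 black
    3 gray
    3 black
    1 gray
    1 black
    4 gray
      0 gray
        0→8: 8 black — skip
        10 gray
          10→7: 7 black — skip
          5 gray
            12 gray
            12 black
          5 black
          10→1: 1 black — skip
        10 black
        0→9: 9 is gray → back edge
Back edge closes the cycle 9 → 6 → 4 → 0 → 9; its vertices are {0, 4, 6, 9}.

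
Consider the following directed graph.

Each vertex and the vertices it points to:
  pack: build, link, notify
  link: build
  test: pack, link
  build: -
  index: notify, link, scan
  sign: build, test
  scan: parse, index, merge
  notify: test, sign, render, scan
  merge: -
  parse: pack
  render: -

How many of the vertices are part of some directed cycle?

7

A vertex is on a directed cycle iff it belongs to a strongly connected component of size ≥ 2 (or has a self-loop).
The vertices on cycles are {pack, scan, sign, test, index, parse, notify} — 7 in total.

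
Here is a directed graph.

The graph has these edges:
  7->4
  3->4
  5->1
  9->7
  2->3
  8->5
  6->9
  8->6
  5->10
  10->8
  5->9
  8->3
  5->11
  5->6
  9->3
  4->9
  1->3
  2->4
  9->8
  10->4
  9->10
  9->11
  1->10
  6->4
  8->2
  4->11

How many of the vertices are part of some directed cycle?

A vertex is on a directed cycle iff it belongs to a strongly connected component of size ≥ 2 (or has a self-loop).
The vertices on cycles are {1, 2, 3, 4, 5, 6, 7, 8, 9, 10} — 10 in total.

10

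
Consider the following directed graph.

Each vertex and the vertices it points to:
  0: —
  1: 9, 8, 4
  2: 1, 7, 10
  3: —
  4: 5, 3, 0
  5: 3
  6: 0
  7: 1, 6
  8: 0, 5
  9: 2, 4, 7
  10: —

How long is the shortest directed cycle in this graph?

3

For each vertex v, BFS finds the shortest path from v back to v.
The shortest such closed walk is 1 → 9 → 7 → 1, length 3.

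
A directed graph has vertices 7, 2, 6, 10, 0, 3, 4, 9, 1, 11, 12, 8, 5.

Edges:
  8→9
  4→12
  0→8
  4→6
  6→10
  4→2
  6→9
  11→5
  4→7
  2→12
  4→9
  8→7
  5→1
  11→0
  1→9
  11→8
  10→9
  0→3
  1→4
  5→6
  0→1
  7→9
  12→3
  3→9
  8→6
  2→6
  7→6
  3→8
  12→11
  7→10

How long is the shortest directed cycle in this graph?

For each vertex v, BFS finds the shortest path from v back to v.
The shortest such closed walk is 11 → 5 → 1 → 4 → 12 → 11, length 5.

5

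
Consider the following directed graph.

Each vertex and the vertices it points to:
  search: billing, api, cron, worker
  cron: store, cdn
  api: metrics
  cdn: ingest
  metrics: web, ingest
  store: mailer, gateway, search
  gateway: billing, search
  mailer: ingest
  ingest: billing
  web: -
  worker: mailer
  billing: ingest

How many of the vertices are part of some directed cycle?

A vertex is on a directed cycle iff it belongs to a strongly connected component of size ≥ 2 (or has a self-loop).
The vertices on cycles are {cron, store, ingest, search, billing, gateway} — 6 in total.

6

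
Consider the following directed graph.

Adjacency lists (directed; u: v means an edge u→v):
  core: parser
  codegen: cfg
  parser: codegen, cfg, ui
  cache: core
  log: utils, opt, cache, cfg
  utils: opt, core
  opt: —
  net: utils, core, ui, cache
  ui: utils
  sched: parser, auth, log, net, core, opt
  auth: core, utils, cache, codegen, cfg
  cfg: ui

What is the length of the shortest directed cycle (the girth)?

4

For each vertex v, BFS finds the shortest path from v back to v.
The shortest such closed walk is core → parser → ui → utils → core, length 4.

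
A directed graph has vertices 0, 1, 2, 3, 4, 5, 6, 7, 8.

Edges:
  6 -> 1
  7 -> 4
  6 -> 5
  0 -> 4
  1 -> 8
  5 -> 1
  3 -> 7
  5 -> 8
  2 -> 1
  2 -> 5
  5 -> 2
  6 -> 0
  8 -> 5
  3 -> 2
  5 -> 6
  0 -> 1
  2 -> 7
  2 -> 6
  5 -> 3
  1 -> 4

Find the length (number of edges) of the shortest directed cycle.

2

For each vertex v, BFS finds the shortest path from v back to v.
The shortest such closed walk is 2 → 5 → 2, length 2.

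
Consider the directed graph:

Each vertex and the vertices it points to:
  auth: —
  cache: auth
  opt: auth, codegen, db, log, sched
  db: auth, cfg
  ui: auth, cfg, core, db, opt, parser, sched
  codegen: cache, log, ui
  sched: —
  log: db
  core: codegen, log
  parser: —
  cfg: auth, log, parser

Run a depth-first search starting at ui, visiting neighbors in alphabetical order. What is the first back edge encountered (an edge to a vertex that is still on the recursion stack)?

db->cfg

DFS from ui (visiting neighbors in alphabetical order); mark gray on enter, black on exit:
ui gray
  auth gray
  auth black
  cfg gray
    cfg→auth: auth black — skip
    log gray
      db gray
        db→auth: auth black — skip
        db→cfg: cfg is gray → back edge
First back edge: db → cfg.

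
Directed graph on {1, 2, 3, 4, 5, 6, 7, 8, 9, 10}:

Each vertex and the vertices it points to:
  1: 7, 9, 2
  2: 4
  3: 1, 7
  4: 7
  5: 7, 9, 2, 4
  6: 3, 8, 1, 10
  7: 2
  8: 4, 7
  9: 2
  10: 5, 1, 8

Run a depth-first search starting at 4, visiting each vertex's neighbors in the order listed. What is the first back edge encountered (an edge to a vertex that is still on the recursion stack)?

DFS from 4 (visiting each vertex's neighbors in the order listed); mark gray on enter, black on exit:
4 gray
  7 gray
    2 gray
      2→4: 4 is gray → back edge
First back edge: 2 → 4.

2→4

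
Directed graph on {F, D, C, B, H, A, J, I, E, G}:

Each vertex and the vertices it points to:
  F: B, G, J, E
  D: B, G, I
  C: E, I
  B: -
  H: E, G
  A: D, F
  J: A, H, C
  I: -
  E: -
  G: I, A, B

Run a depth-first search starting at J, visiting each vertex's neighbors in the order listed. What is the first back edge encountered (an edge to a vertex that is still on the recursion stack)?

DFS from J (visiting each vertex's neighbors in the order listed); mark gray on enter, black on exit:
J gray
  A gray
    D gray
      B gray
      B black
      G gray
        I gray
        I black
        G→A: A is gray → back edge
First back edge: G → A.

G->A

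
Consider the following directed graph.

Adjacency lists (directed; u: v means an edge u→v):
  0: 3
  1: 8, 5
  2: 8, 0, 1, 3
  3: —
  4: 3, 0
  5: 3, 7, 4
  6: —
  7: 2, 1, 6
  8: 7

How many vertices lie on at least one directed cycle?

A vertex is on a directed cycle iff it belongs to a strongly connected component of size ≥ 2 (or has a self-loop).
The vertices on cycles are {1, 2, 5, 7, 8} — 5 in total.

5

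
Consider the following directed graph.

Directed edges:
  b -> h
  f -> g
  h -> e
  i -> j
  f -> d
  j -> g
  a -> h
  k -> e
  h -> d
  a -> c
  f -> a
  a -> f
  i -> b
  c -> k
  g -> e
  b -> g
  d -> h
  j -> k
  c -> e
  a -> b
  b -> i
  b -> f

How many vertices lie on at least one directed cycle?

A vertex is on a directed cycle iff it belongs to a strongly connected component of size ≥ 2 (or has a self-loop).
The vertices on cycles are {a, b, d, f, h, i} — 6 in total.

6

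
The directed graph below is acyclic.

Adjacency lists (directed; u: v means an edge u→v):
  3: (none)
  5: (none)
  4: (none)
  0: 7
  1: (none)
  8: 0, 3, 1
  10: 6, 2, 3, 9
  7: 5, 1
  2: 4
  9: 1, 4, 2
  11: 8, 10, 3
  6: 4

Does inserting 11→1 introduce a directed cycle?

Adding 11→1 creates a cycle iff 1 can already reach 11.
Explore from 1: no path reaches 11. The graph stays acyclic.

No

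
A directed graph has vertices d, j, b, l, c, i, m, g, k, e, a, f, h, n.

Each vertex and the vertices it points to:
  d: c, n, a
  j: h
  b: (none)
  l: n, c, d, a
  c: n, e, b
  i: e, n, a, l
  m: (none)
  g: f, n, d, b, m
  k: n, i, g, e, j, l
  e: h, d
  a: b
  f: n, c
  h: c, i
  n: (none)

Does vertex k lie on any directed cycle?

k lies on a cycle iff there is a path from k back to itself.
Exploring from k, it never reaches itself; equivalently, its strongly connected component is a singleton.

No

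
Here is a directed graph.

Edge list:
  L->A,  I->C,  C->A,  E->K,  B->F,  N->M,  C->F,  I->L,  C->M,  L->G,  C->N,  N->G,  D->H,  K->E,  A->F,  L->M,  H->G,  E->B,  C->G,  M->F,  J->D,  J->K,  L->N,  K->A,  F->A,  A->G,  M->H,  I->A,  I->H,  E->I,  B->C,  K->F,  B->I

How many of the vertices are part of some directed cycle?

A vertex is on a directed cycle iff it belongs to a strongly connected component of size ≥ 2 (or has a self-loop).
The vertices on cycles are {A, E, F, K} — 4 in total.

4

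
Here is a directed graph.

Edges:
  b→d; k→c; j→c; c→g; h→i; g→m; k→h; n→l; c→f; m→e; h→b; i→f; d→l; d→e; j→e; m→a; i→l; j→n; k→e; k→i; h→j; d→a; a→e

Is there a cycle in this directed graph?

No

DFS with white/gray/black marking, starting from c:
c gray
  f gray
  f black
  g gray
    m gray
      a gray
        e gray
        e black
      a black
      m→e: e black — skip
    m black
  g black
c black
b gray
  d gray
    l gray
    l black
    d→a: a black — skip
    d→e: e black — skip
  d black
b black
h gray
  i gray
    i→l: l black — skip
    i→f: f black — skip
  i black
  h→b: b black — skip
  j gray
    n gray
      n→l: l black — skip
    n black
    j→c: c black — skip
    j→e: e black — skip
  j black
h black
k gray
  k→c: c black — skip
  k→h: h black — skip
  k→i: i black — skip
  k→e: e black — skip
k black
Every edge goes to a white or black vertex — no back edge, so the graph is acyclic.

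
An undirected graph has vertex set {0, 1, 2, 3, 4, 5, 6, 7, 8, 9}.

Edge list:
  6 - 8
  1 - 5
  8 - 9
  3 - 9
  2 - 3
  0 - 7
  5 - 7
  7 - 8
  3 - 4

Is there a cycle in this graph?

No

DFS, tracking each vertex's parent; an edge to a visited non-parent vertex closes a cycle.
Start from 9:
visit 9 (parent –)
  visit 3 (parent 9)
    visit 4 (parent 3)
      4–3: parent, skip
    visit 2 (parent 3)
      2–3: parent, skip
    3–9: parent, skip
  visit 8 (parent 9)
    visit 6 (parent 8)
      6–8: parent, skip
    visit 7 (parent 8)
      visit 5 (parent 7)
        visit 1 (parent 5)
          1–5: parent, skip
        5–7: parent, skip
      7–8: parent, skip
      visit 0 (parent 7)
        0–7: parent, skip
    8–9: parent, skip
No non-parent visited neighbor found — the graph is a forest.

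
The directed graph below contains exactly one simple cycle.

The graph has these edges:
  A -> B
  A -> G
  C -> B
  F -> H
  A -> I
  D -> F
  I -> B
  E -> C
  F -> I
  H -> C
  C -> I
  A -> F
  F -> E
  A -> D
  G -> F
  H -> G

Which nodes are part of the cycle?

DFS with gray/black marking from G:
G gray
  F gray
    H gray
      C gray
        I gray
          B gray
          B black
        I black
        C→B: B black — skip
      C black
      H→G: G is gray → back edge
Back edge closes the cycle G → F → H → G; its vertices are {F, G, H}.

F, G, H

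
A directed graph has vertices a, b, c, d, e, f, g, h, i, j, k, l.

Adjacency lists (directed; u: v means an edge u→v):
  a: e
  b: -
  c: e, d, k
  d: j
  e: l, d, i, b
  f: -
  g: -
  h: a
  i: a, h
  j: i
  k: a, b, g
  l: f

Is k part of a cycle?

No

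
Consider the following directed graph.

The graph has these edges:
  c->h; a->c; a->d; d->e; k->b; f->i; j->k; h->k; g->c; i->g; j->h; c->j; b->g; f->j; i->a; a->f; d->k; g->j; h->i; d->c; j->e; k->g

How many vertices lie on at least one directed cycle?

10

A vertex is on a directed cycle iff it belongs to a strongly connected component of size ≥ 2 (or has a self-loop).
The vertices on cycles are {a, b, c, d, f, g, h, i, j, k} — 10 in total.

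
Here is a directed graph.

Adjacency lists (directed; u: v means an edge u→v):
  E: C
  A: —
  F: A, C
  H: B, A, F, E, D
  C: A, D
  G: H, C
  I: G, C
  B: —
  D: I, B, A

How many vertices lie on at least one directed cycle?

7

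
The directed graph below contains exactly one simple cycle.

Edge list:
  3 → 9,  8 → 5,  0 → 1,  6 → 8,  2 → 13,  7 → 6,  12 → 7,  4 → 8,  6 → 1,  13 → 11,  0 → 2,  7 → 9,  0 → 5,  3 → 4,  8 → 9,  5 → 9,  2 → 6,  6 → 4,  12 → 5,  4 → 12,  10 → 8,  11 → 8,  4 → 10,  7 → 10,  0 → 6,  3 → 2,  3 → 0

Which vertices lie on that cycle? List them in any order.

4, 6, 7, 12

DFS with gray/black marking from 4:
4 gray
  12 gray
    5 gray
      9 gray
      9 black
    5 black
    7 gray
      10 gray
        8 gray
          8→5: 5 black — skip
          8→9: 9 black — skip
        8 black
      10 black
      7→9: 9 black — skip
      6 gray
        1 gray
        1 black
        6→8: 8 black — skip
        6→4: 4 is gray → back edge
Back edge closes the cycle 4 → 12 → 7 → 6 → 4; its vertices are {4, 6, 7, 12}.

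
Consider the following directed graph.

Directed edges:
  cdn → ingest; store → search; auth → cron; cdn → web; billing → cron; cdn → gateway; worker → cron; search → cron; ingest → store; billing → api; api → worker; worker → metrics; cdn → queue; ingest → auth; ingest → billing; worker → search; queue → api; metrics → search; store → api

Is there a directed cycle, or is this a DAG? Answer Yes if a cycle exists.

No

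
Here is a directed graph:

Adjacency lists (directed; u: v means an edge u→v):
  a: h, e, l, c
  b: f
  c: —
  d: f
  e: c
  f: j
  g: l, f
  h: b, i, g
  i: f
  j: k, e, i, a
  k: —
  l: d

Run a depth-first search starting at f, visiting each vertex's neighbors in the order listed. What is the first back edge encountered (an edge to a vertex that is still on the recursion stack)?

i→f

DFS from f (visiting each vertex's neighbors in the order listed); mark gray on enter, black on exit:
f gray
  j gray
    k gray
    k black
    e gray
      c gray
      c black
    e black
    i gray
      i→f: f is gray → back edge
First back edge: i → f.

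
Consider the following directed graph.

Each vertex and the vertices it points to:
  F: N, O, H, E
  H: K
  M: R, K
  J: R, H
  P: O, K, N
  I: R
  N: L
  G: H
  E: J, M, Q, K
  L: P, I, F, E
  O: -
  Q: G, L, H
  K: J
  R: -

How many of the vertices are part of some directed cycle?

9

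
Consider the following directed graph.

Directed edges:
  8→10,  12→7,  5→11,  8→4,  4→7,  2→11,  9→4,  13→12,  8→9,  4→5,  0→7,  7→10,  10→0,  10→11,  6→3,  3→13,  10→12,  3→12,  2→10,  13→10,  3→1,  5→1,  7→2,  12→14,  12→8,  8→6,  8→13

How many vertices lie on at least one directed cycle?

11

A vertex is on a directed cycle iff it belongs to a strongly connected component of size ≥ 2 (or has a self-loop).
The vertices on cycles are {0, 2, 3, 4, 6, 7, 8, 9, 10, 12, 13} — 11 in total.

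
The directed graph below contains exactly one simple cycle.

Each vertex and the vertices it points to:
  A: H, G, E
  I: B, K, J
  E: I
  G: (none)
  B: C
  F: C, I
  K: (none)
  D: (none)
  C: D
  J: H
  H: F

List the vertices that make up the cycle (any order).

F, H, I, J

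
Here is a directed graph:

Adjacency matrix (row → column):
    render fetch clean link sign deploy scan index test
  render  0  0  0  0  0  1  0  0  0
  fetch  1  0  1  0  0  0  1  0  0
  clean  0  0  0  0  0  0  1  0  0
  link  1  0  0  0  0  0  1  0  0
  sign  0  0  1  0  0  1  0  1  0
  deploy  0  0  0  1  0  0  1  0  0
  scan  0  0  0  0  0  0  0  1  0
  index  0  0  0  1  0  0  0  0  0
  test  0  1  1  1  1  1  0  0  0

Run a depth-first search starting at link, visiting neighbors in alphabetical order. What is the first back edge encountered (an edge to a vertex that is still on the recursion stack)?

deploy->link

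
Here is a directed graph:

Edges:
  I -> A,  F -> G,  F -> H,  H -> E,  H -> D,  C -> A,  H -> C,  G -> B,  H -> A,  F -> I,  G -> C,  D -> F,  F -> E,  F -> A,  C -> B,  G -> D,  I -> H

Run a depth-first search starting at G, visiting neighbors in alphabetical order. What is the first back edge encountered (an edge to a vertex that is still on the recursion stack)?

F->G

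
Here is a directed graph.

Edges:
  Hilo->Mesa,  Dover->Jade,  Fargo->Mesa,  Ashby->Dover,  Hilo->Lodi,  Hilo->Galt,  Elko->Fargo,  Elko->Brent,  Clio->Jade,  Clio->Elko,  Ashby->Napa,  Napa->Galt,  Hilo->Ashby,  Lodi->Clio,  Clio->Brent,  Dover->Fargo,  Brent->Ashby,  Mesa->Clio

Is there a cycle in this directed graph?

Yes

DFS with white/gray/black marking, starting from Ashby:
Ashby gray
  Dover gray
    Fargo gray
      Mesa gray
        Clio gray
          Elko gray
            Brent gray
              Brent→Ashby: Ashby is gray → back edge
Back edge found, so a cycle exists: Ashby → Dover → Fargo → Mesa → Clio → Elko → Brent → Ashby.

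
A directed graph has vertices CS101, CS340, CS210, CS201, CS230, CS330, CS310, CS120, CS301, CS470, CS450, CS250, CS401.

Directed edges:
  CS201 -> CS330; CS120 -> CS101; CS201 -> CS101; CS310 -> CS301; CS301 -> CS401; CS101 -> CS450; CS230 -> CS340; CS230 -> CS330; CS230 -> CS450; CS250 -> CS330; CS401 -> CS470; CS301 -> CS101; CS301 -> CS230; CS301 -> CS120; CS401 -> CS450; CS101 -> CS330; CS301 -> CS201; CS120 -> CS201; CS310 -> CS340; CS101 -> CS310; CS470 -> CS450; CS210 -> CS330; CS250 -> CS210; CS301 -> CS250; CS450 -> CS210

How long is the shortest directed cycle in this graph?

For each vertex v, BFS finds the shortest path from v back to v.
The shortest such closed walk is CS310 → CS301 → CS101 → CS310, length 3.

3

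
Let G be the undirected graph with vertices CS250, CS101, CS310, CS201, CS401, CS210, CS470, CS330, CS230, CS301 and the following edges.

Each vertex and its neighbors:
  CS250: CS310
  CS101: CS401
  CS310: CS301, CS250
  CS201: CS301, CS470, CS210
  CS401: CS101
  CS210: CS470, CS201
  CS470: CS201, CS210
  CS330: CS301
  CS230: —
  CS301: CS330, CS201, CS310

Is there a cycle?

DFS, tracking each vertex's parent; an edge to a visited non-parent vertex closes a cycle.
Start from CS210:
visit CS210 (parent –)
  visit CS470 (parent CS210)
    visit CS201 (parent CS470)
      visit CS301 (parent CS201)
        visit CS330 (parent CS301)
          CS330–CS301: parent, skip
        CS301–CS201: parent, skip
        visit CS310 (parent CS301)
          CS310–CS301: parent, skip
          visit CS250 (parent CS310)
            CS250–CS310: parent, skip
      CS201–CS470: parent, skip
      CS201–CS210: CS210 visited and ≠ parent → cycle
Cycle: CS210 – CS470 – CS201 – CS210.

Yes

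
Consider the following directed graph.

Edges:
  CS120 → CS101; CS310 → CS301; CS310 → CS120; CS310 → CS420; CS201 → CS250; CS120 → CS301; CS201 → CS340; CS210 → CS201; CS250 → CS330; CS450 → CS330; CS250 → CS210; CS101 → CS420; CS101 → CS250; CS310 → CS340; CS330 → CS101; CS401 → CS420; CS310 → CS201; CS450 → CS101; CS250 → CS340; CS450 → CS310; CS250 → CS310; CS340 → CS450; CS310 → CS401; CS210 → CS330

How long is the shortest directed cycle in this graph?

For each vertex v, BFS finds the shortest path from v back to v.
The shortest such closed walk is CS310 → CS201 → CS250 → CS310, length 3.

3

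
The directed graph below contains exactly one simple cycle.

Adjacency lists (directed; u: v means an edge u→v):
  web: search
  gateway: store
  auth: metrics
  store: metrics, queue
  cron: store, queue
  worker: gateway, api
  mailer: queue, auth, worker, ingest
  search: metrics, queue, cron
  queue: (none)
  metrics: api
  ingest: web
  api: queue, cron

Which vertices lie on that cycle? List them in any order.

api, cron, store, metrics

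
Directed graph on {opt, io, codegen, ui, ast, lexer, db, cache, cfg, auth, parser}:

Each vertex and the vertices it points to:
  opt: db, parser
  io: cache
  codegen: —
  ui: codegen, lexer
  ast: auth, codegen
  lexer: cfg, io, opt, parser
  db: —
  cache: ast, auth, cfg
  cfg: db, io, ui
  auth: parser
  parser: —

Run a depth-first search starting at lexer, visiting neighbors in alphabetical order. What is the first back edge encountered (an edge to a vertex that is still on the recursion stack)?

cache->cfg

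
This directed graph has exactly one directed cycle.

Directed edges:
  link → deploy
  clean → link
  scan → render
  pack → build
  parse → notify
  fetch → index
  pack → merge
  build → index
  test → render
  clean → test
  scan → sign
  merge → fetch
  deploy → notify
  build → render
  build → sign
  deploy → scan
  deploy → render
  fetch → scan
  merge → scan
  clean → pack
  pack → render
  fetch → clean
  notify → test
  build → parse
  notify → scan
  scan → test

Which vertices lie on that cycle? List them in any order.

pack, clean, fetch, merge

DFS with gray/black marking from clean:
clean gray
  test gray
    render gray
    render black
  test black
  link gray
    deploy gray
      scan gray
        scan→render: render black — skip
        scan→test: test black — skip
        sign gray
        sign black
      scan black
      notify gray
        notify→scan: scan black — skip
        notify→test: test black — skip
      notify black
      deploy→render: render black — skip
    deploy black
  link black
  pack gray
    pack→render: render black — skip
    build gray
      parse gray
        parse→notify: notify black — skip
      parse black
      build→render: render black — skip
      build→sign: sign black — skip
      index gray
      index black
    build black
    merge gray
      fetch gray
        fetch→clean: clean is gray → back edge
Back edge closes the cycle clean → pack → merge → fetch → clean; its vertices are {pack, clean, fetch, merge}.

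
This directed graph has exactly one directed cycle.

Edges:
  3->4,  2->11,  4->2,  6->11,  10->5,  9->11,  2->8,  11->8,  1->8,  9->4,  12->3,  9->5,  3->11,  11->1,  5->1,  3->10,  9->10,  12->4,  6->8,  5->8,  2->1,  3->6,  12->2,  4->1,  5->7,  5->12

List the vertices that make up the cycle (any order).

3, 5, 10, 12

DFS with gray/black marking from 5:
5 gray
  7 gray
  7 black
  12 gray
    3 gray
      11 gray
        1 gray
          8 gray
          8 black
        1 black
        11→8: 8 black — skip
      11 black
      6 gray
        6→8: 8 black — skip
        6→11: 11 black — skip
      6 black
      4 gray
        2 gray
          2→11: 11 black — skip
          2→8: 8 black — skip
          2→1: 1 black — skip
        2 black
        4→1: 1 black — skip
      4 black
      10 gray
        10→5: 5 is gray → back edge
Back edge closes the cycle 5 → 12 → 3 → 10 → 5; its vertices are {3, 5, 10, 12}.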